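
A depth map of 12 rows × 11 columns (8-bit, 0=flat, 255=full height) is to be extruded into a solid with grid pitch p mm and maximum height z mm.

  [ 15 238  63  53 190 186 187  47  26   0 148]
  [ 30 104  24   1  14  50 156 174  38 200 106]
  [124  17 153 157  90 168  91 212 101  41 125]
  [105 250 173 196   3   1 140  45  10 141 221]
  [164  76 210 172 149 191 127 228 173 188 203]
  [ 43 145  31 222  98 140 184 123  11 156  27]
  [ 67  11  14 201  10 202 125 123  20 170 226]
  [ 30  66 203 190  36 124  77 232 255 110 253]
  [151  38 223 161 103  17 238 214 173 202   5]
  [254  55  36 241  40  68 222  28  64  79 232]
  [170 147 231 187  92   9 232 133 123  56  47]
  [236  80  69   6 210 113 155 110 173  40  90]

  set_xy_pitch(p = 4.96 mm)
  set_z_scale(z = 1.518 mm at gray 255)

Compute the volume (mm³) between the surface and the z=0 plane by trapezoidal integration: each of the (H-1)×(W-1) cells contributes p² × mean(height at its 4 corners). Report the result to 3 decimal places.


height_mm = gray/255 × 1.518; cell vol = 4.96² × mean(4 corners)
unit = 4.96² × 1.518 / (4×255) = 0.036613 mm³ per gray-sum
row 0: Σ corner-gray over 10 cells = 3801  → 139.1659
row 1: Σ corner-gray over 10 cells = 3967  → 145.2436
row 2: Σ corner-gray over 10 cells = 4553  → 166.6988
row 3: Σ corner-gray over 10 cells = 5639  → 206.4605
row 4: Σ corner-gray over 10 cells = 5685  → 208.1447
row 5: Σ corner-gray over 10 cells = 4335  → 158.7172
row 6: Σ corner-gray over 10 cells = 4914  → 179.9161
row 7: Σ corner-gray over 10 cells = 5763  → 211.0005
row 8: Σ corner-gray over 10 cells = 5046  → 184.7490
row 9: Σ corner-gray over 10 cells = 4789  → 175.3395
row 10: Σ corner-gray over 10 cells = 4875  → 178.4882
Σ rows: total corner-gray = 53367  → 1953.9243 mm³

1953.924


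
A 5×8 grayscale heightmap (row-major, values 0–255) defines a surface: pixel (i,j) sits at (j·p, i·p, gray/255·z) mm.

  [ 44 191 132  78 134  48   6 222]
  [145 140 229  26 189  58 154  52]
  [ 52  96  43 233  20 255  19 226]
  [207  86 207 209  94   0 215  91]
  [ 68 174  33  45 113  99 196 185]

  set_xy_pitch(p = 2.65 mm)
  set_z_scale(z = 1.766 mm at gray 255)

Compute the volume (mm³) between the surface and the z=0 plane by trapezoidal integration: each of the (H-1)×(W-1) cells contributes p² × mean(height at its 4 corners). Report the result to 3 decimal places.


166.025

height_mm = gray/255 × 1.766; cell vol = 2.65² × mean(4 corners)
unit = 2.65² × 1.766 / (4×255) = 0.0121586 mm³ per gray-sum
row 0: Σ corner-gray over 7 cells = 3233  → 39.3086
row 1: Σ corner-gray over 7 cells = 3399  → 41.3270
row 2: Σ corner-gray over 7 cells = 3530  → 42.9197
row 3: Σ corner-gray over 7 cells = 3493  → 42.4699
Σ rows: total corner-gray = 13655  → 166.0252 mm³


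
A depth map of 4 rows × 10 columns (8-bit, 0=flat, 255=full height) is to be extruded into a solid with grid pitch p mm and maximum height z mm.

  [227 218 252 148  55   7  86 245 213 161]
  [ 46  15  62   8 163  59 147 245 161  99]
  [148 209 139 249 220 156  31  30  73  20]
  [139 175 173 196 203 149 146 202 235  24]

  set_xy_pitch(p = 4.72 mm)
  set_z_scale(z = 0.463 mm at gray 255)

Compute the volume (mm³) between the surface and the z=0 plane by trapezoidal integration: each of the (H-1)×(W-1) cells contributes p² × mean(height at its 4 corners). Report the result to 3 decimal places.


146.138

height_mm = gray/255 × 0.463; cell vol = 4.72² × mean(4 corners)
unit = 4.72² × 0.463 / (4×255) = 0.0101126 mm³ per gray-sum
row 0: Σ corner-gray over 9 cells = 4701  → 47.5396
row 1: Σ corner-gray over 9 cells = 4247  → 42.9484
row 2: Σ corner-gray over 9 cells = 5503  → 55.6499
Σ rows: total corner-gray = 14451  → 146.1379 mm³


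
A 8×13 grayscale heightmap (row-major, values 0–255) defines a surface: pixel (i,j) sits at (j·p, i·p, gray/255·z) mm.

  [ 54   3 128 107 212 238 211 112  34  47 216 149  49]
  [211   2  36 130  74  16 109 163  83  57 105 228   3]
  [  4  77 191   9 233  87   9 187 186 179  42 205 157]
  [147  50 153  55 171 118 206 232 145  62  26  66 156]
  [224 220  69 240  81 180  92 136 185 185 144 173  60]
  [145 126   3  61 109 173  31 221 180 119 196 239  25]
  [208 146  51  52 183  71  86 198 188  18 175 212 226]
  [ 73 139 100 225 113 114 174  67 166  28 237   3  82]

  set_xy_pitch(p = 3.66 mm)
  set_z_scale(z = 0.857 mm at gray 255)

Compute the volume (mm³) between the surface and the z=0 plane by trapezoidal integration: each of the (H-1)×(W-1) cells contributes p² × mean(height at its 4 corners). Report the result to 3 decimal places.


472.437

height_mm = gray/255 × 0.857; cell vol = 3.66² × mean(4 corners)
unit = 3.66² × 0.857 / (4×255) = 0.0112549 mm³ per gray-sum
row 0: Σ corner-gray over 12 cells = 5237  → 58.9421
row 1: Σ corner-gray over 12 cells = 5191  → 58.4243
row 2: Σ corner-gray over 12 cells = 5842  → 65.7513
row 3: Σ corner-gray over 12 cells = 6565  → 73.8886
row 4: Σ corner-gray over 12 cells = 6780  → 76.3084
row 5: Σ corner-gray over 12 cells = 6280  → 70.6810
row 6: Σ corner-gray over 12 cells = 6081  → 68.4412
Σ rows: total corner-gray = 41976  → 472.4370 mm³


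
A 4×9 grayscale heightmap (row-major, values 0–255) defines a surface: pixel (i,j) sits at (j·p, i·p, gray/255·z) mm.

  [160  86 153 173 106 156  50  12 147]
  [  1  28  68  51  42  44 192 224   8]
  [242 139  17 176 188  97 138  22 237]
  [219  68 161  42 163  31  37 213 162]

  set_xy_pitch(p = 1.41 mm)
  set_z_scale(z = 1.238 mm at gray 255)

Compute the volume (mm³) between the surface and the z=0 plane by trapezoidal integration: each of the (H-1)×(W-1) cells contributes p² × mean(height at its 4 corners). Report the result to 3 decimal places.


24.782

height_mm = gray/255 × 1.238; cell vol = 1.41² × mean(4 corners)
unit = 1.41² × 1.238 / (4×255) = 0.00241301 mm³ per gray-sum
row 0: Σ corner-gray over 8 cells = 3086  → 7.4465
row 1: Σ corner-gray over 8 cells = 3340  → 8.0594
row 2: Σ corner-gray over 8 cells = 3844  → 9.2756
Σ rows: total corner-gray = 10270  → 24.7816 mm³


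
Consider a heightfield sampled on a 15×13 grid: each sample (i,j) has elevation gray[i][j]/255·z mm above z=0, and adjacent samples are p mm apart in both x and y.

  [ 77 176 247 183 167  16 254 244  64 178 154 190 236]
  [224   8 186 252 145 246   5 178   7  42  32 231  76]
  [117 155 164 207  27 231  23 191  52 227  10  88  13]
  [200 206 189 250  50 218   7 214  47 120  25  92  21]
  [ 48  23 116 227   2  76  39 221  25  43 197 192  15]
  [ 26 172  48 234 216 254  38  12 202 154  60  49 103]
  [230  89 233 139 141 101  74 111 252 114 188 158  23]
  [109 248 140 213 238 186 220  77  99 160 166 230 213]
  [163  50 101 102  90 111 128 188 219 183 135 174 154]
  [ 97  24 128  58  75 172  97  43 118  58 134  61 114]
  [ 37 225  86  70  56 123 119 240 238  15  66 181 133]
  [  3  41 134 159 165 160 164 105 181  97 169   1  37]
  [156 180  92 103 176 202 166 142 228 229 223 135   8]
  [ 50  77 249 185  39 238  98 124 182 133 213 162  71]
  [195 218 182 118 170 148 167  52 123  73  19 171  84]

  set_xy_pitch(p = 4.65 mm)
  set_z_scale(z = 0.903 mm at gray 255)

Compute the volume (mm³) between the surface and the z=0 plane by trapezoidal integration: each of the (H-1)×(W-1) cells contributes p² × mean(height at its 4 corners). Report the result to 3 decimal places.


1695.814

height_mm = gray/255 × 0.903; cell vol = 4.65² × mean(4 corners)
unit = 4.65² × 0.903 / (4×255) = 0.0191423 mm³ per gray-sum
row 0: Σ corner-gray over 12 cells = 7023  → 134.4362
row 1: Σ corner-gray over 12 cells = 5844  → 111.8674
row 2: Σ corner-gray over 12 cells = 5937  → 113.6477
row 3: Σ corner-gray over 12 cells = 5442  → 104.1722
row 4: Σ corner-gray over 12 cells = 5392  → 103.2151
row 5: Σ corner-gray over 12 cells = 6460  → 123.6591
row 6: Σ corner-gray over 12 cells = 7729  → 147.9506
row 7: Σ corner-gray over 12 cells = 7555  → 144.6199
row 8: Σ corner-gray over 12 cells = 5426  → 103.8660
row 9: Σ corner-gray over 12 cells = 5155  → 98.6784
row 10: Σ corner-gray over 12 cells = 5800  → 111.0252
row 11: Σ corner-gray over 12 cells = 6708  → 128.4064
row 12: Σ corner-gray over 12 cells = 7437  → 142.3611
row 13: Σ corner-gray over 12 cells = 6682  → 127.9087
Σ rows: total corner-gray = 88590  → 1695.8139 mm³


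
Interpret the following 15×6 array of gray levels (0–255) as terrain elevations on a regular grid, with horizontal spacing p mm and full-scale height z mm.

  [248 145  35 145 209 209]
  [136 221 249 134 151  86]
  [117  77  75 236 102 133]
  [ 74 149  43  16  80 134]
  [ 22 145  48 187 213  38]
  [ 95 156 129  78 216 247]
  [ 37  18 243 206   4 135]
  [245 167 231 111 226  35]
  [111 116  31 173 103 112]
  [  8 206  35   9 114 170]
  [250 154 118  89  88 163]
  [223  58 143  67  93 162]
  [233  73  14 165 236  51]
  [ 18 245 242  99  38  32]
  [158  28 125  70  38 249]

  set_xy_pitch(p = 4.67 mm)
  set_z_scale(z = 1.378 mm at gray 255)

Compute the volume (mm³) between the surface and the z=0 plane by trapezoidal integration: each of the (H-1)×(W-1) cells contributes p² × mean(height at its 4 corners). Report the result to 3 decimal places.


height_mm = gray/255 × 1.378; cell vol = 4.67² × mean(4 corners)
unit = 4.67² × 1.378 / (4×255) = 0.0294634 mm³ per gray-sum
row 0: Σ corner-gray over 5 cells = 3257  → 95.9623
row 1: Σ corner-gray over 5 cells = 2962  → 87.2706
row 2: Σ corner-gray over 5 cells = 2014  → 59.3393
row 3: Σ corner-gray over 5 cells = 2030  → 59.8107
row 4: Σ corner-gray over 5 cells = 2746  → 80.9065
row 5: Σ corner-gray over 5 cells = 2614  → 77.0173
row 6: Σ corner-gray over 5 cells = 2864  → 84.3832
row 7: Σ corner-gray over 5 cells = 2819  → 83.0573
row 8: Σ corner-gray over 5 cells = 1975  → 58.1902
row 9: Σ corner-gray over 5 cells = 2217  → 65.3203
row 10: Σ corner-gray over 5 cells = 2418  → 71.2425
row 11: Σ corner-gray over 5 cells = 2367  → 69.7399
row 12: Σ corner-gray over 5 cells = 2558  → 75.3674
row 13: Σ corner-gray over 5 cells = 2227  → 65.6150
Σ rows: total corner-gray = 35068  → 1033.2224 mm³

1033.222


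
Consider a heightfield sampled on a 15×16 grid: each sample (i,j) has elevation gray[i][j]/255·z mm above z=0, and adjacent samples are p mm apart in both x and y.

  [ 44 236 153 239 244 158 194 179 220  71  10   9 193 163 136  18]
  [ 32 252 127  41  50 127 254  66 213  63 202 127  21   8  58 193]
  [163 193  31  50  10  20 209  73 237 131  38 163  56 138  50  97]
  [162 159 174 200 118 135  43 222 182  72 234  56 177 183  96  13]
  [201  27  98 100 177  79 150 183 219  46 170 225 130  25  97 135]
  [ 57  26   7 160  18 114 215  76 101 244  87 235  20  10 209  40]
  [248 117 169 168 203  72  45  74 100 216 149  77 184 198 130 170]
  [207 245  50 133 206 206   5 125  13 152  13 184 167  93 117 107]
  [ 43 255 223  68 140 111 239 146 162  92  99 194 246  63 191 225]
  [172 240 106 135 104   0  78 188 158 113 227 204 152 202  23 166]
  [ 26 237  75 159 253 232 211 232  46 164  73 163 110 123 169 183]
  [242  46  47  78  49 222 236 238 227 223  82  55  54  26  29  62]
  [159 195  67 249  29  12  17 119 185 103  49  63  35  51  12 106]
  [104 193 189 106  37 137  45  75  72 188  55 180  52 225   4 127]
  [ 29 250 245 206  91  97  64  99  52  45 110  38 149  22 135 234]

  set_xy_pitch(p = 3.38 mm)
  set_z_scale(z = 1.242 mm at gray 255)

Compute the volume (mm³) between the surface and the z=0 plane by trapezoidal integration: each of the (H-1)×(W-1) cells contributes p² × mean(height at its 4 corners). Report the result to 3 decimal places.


height_mm = gray/255 × 1.242; cell vol = 3.38² × mean(4 corners)
unit = 3.38² × 1.242 / (4×255) = 0.0139109 mm³ per gray-sum
row 0: Σ corner-gray over 15 cells = 7915  → 110.1047
row 1: Σ corner-gray over 15 cells = 6501  → 90.4347
row 2: Σ corner-gray over 15 cells = 7335  → 102.0364
row 3: Σ corner-gray over 15 cells = 8065  → 112.1913
row 4: Σ corner-gray over 15 cells = 6929  → 96.3885
row 5: Σ corner-gray over 15 cells = 7363  → 102.4259
row 6: Σ corner-gray over 15 cells = 7954  → 110.6472
row 7: Σ corner-gray over 15 cells = 8458  → 117.6583
row 8: Σ corner-gray over 15 cells = 8924  → 124.1408
row 9: Σ corner-gray over 15 cells = 8901  → 123.8208
row 10: Σ corner-gray over 15 cells = 8231  → 114.5005
row 11: Σ corner-gray over 15 cells = 6165  → 85.7606
row 12: Σ corner-gray over 15 cells = 5984  → 83.2427
row 13: Σ corner-gray over 15 cells = 6816  → 94.8166
Σ rows: total corner-gray = 105541  → 1468.1689 mm³

1468.169


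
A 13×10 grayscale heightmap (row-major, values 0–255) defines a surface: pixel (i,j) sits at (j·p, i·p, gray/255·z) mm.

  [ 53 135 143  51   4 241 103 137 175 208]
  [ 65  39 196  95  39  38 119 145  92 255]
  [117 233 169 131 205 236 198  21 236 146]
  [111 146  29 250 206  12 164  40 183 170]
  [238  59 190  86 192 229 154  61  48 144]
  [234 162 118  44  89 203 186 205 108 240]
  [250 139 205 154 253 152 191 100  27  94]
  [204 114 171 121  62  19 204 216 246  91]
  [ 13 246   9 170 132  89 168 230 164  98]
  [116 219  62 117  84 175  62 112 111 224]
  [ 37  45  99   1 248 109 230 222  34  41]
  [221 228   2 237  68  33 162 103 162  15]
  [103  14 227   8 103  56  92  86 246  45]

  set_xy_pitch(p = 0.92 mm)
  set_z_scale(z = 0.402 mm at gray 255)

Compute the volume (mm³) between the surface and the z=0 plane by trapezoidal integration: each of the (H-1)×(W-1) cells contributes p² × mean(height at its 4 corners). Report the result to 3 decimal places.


19.265

height_mm = gray/255 × 0.402; cell vol = 0.92² × mean(4 corners)
unit = 0.92² × 0.402 / (4×255) = 0.000333581 mm³ per gray-sum
row 0: Σ corner-gray over 9 cells = 4085  → 1.3627
row 1: Σ corner-gray over 9 cells = 4967  → 1.6569
row 2: Σ corner-gray over 9 cells = 5462  → 1.8220
row 3: Σ corner-gray over 9 cells = 4761  → 1.5882
row 4: Σ corner-gray over 9 cells = 5124  → 1.7093
row 5: Σ corner-gray over 9 cells = 5490  → 1.8314
row 6: Σ corner-gray over 9 cells = 5387  → 1.7970
row 7: Σ corner-gray over 9 cells = 5128  → 1.7106
row 8: Σ corner-gray over 9 cells = 4751  → 1.5848
row 9: Σ corner-gray over 9 cells = 4278  → 1.4271
row 10: Σ corner-gray over 9 cells = 4280  → 1.4277
row 11: Σ corner-gray over 9 cells = 4038  → 1.3470
Σ rows: total corner-gray = 57751  → 19.2646 mm³


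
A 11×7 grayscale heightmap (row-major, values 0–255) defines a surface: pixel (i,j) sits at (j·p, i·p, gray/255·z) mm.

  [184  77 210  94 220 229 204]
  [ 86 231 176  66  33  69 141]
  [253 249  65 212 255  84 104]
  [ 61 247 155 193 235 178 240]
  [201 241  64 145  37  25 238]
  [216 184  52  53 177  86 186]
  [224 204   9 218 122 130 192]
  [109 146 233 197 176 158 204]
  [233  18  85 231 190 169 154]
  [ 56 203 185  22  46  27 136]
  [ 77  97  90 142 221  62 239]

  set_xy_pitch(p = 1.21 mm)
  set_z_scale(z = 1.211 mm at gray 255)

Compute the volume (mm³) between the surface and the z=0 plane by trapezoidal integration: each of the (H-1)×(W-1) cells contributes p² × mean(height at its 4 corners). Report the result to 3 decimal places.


60.457

height_mm = gray/255 × 1.211; cell vol = 1.21² × mean(4 corners)
unit = 1.21² × 1.211 / (4×255) = 0.00173826 mm³ per gray-sum
row 0: Σ corner-gray over 6 cells = 3425  → 5.9535
row 1: Σ corner-gray over 6 cells = 3464  → 6.0213
row 2: Σ corner-gray over 6 cells = 4404  → 7.6553
row 3: Σ corner-gray over 6 cells = 3780  → 6.5706
row 4: Σ corner-gray over 6 cells = 2969  → 5.1609
row 5: Σ corner-gray over 6 cells = 3288  → 5.7154
row 6: Σ corner-gray over 6 cells = 3915  → 6.8053
row 7: Σ corner-gray over 6 cells = 3906  → 6.7896
row 8: Σ corner-gray over 6 cells = 2931  → 5.0948
row 9: Σ corner-gray over 6 cells = 2698  → 4.6898
Σ rows: total corner-gray = 34780  → 60.4567 mm³


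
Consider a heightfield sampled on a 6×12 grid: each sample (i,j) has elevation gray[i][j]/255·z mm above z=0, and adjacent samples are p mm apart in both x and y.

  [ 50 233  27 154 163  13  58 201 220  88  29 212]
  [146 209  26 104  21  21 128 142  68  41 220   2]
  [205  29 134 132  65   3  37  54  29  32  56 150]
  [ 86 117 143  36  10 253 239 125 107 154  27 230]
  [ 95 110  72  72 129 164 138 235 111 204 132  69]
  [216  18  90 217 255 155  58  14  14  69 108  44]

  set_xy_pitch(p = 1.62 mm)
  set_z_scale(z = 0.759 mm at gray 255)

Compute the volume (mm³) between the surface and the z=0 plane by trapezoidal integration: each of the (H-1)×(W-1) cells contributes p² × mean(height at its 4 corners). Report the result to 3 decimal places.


height_mm = gray/255 × 0.759; cell vol = 1.62² × mean(4 corners)
unit = 1.62² × 0.759 / (4×255) = 0.00195286 mm³ per gray-sum
row 0: Σ corner-gray over 11 cells = 4742  → 9.2605
row 1: Σ corner-gray over 11 cells = 3605  → 7.0401
row 2: Σ corner-gray over 11 cells = 4235  → 8.2704
row 3: Σ corner-gray over 11 cells = 5636  → 11.0063
row 4: Σ corner-gray over 11 cells = 5154  → 10.0651
Σ rows: total corner-gray = 23372  → 45.6423 mm³

45.642


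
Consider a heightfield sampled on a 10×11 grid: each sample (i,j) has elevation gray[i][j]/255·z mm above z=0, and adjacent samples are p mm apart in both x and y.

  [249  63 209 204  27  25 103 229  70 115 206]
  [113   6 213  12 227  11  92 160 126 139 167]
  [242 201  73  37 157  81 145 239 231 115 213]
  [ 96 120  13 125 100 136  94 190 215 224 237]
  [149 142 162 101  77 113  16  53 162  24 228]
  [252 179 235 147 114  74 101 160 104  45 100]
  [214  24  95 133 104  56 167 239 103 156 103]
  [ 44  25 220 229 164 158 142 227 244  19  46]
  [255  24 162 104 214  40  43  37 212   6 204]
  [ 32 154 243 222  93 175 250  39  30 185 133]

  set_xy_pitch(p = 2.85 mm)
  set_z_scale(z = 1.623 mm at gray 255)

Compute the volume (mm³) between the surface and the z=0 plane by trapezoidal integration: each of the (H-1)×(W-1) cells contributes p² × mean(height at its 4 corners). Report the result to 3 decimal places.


height_mm = gray/255 × 1.623; cell vol = 2.85² × mean(4 corners)
unit = 2.85² × 1.623 / (4×255) = 0.0129243 mm³ per gray-sum
row 0: Σ corner-gray over 10 cells = 4797  → 61.9980
row 1: Σ corner-gray over 10 cells = 5265  → 68.0466
row 2: Σ corner-gray over 10 cells = 5780  → 74.7026
row 3: Σ corner-gray over 10 cells = 4844  → 62.6055
row 4: Σ corner-gray over 10 cells = 4747  → 61.3518
row 5: Σ corner-gray over 10 cells = 5141  → 66.4440
row 6: Σ corner-gray over 10 cells = 5417  → 70.0111
row 7: Σ corner-gray over 10 cells = 5089  → 65.7719
row 8: Σ corner-gray over 10 cells = 5090  → 65.7848
Σ rows: total corner-gray = 46170  → 596.7164 mm³

596.716


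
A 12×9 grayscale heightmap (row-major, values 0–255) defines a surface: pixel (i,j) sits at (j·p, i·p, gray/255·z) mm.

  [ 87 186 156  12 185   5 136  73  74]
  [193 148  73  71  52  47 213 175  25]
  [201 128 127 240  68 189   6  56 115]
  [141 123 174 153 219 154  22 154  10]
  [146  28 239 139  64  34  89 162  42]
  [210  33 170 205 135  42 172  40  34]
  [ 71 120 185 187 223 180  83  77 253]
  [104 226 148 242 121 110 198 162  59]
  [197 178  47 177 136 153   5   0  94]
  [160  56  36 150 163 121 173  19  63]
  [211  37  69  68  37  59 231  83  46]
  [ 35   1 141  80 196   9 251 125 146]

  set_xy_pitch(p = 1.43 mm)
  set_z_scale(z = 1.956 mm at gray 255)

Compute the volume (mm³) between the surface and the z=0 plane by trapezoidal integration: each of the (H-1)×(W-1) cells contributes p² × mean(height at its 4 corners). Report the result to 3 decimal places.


163.993

height_mm = gray/255 × 1.956; cell vol = 1.43² × mean(4 corners)
unit = 1.43² × 1.956 / (4×255) = 0.0039214 mm³ per gray-sum
row 0: Σ corner-gray over 8 cells = 3443  → 13.5014
row 1: Σ corner-gray over 8 cells = 3720  → 14.5876
row 2: Σ corner-gray over 8 cells = 4093  → 16.0503
row 3: Σ corner-gray over 8 cells = 3847  → 15.0856
row 4: Σ corner-gray over 8 cells = 3536  → 13.8661
row 5: Σ corner-gray over 8 cells = 4272  → 16.7522
row 6: Σ corner-gray over 8 cells = 5011  → 19.6501
row 7: Σ corner-gray over 8 cells = 4260  → 16.7051
row 8: Σ corner-gray over 8 cells = 3342  → 13.1053
row 9: Σ corner-gray over 8 cells = 3084  → 12.0936
row 10: Σ corner-gray over 8 cells = 3212  → 12.5955
Σ rows: total corner-gray = 41820  → 163.9928 mm³


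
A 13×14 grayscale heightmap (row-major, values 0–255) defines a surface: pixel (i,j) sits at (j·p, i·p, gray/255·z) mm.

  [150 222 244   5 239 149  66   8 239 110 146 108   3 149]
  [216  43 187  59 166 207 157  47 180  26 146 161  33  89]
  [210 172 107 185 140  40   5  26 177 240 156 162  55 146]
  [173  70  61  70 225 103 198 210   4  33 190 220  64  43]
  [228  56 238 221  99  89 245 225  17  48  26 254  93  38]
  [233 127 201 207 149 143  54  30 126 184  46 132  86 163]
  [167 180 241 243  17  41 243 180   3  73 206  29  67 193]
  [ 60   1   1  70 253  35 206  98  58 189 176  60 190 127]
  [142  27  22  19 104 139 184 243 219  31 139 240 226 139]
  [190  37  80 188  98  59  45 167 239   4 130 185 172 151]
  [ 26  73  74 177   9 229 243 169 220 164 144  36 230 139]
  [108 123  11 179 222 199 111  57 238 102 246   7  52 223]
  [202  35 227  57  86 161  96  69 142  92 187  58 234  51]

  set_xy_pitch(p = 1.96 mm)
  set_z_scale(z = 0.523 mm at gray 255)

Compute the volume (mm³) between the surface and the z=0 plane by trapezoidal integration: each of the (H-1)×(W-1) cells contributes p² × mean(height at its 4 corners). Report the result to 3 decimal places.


156.198

height_mm = gray/255 × 0.523; cell vol = 1.96² × mean(4 corners)
unit = 1.96² × 0.523 / (4×255) = 0.00196976 mm³ per gray-sum
row 0: Σ corner-gray over 13 cells = 6506  → 12.8153
row 1: Σ corner-gray over 13 cells = 6415  → 12.6360
row 2: Σ corner-gray over 13 cells = 6398  → 12.6025
row 3: Σ corner-gray over 13 cells = 6600  → 13.0004
row 4: Σ corner-gray over 13 cells = 6854  → 13.5007
row 5: Σ corner-gray over 13 cells = 6772  → 13.3392
row 6: Σ corner-gray over 13 cells = 6267  → 12.3445
row 7: Σ corner-gray over 13 cells = 6328  → 12.4647
row 8: Σ corner-gray over 13 cells = 6616  → 13.0319
row 9: Σ corner-gray over 13 cells = 6850  → 13.4929
row 10: Σ corner-gray over 13 cells = 7126  → 14.0365
row 11: Σ corner-gray over 13 cells = 6566  → 12.9335
Σ rows: total corner-gray = 79298  → 156.1982 mm³


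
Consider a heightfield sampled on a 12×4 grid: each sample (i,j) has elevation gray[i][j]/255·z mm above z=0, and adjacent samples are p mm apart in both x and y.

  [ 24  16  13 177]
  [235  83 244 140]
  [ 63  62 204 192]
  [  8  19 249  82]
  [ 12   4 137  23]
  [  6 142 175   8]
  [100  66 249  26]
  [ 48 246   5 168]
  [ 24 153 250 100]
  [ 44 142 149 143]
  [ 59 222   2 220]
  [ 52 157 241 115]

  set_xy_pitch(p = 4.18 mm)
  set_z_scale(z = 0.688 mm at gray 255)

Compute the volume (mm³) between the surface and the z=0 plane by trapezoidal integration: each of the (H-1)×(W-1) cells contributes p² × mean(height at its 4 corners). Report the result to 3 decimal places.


186.632

height_mm = gray/255 × 0.688; cell vol = 4.18² × mean(4 corners)
unit = 4.18² × 0.688 / (4×255) = 0.0117853 mm³ per gray-sum
row 0: Σ corner-gray over 3 cells = 1288  → 15.1795
row 1: Σ corner-gray over 3 cells = 1816  → 21.4021
row 2: Σ corner-gray over 3 cells = 1413  → 16.6526
row 3: Σ corner-gray over 3 cells = 943  → 11.1135
row 4: Σ corner-gray over 3 cells = 965  → 11.3728
row 5: Σ corner-gray over 3 cells = 1404  → 16.5466
row 6: Σ corner-gray over 3 cells = 1474  → 17.3715
row 7: Σ corner-gray over 3 cells = 1648  → 19.4222
row 8: Σ corner-gray over 3 cells = 1699  → 20.0232
row 9: Σ corner-gray over 3 cells = 1496  → 17.6308
row 10: Σ corner-gray over 3 cells = 1690  → 19.9172
Σ rows: total corner-gray = 15836  → 186.6321 mm³


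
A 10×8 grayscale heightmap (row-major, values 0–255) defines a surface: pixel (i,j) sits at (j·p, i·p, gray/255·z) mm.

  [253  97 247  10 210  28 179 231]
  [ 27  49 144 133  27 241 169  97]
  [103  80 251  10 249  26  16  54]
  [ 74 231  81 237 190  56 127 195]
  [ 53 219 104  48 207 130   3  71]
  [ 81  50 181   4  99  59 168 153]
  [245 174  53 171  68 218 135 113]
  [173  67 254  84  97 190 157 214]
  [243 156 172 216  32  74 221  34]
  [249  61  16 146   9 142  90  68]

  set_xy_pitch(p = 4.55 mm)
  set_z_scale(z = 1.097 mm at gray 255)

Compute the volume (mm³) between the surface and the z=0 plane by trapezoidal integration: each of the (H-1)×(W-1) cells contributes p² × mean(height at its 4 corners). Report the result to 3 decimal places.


704.542

height_mm = gray/255 × 1.097; cell vol = 4.55² × mean(4 corners)
unit = 4.55² × 1.097 / (4×255) = 0.0222653 mm³ per gray-sum
row 0: Σ corner-gray over 7 cells = 3676  → 81.8474
row 1: Σ corner-gray over 7 cells = 3071  → 68.3768
row 2: Σ corner-gray over 7 cells = 3534  → 78.6857
row 3: Σ corner-gray over 7 cells = 3659  → 81.4689
row 4: Σ corner-gray over 7 cells = 2902  → 64.6140
row 5: Σ corner-gray over 7 cells = 3352  → 74.6334
row 6: Σ corner-gray over 7 cells = 4081  → 90.8648
row 7: Σ corner-gray over 7 cells = 4104  → 91.3769
row 8: Σ corner-gray over 7 cells = 3264  → 72.6741
Σ rows: total corner-gray = 31643  → 704.5420 mm³


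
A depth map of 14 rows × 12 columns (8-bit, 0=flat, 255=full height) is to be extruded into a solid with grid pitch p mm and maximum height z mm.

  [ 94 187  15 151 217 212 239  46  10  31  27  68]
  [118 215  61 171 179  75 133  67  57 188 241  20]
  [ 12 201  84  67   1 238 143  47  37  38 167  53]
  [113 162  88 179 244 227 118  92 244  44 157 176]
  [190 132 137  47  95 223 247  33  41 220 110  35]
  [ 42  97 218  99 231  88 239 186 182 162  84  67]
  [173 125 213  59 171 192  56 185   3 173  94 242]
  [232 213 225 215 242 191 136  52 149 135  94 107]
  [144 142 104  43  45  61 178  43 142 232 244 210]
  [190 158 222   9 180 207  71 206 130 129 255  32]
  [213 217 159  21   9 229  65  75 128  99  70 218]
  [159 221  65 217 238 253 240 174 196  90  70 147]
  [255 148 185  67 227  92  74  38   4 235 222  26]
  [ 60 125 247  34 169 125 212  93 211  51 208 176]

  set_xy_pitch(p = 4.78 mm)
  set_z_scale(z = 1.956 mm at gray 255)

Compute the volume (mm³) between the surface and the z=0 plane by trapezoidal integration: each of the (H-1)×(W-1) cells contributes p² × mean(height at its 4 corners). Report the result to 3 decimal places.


3449.042

height_mm = gray/255 × 1.956; cell vol = 4.78² × mean(4 corners)
unit = 4.78² × 1.956 / (4×255) = 0.0438152 mm³ per gray-sum
row 0: Σ corner-gray over 11 cells = 5344  → 234.1483
row 1: Σ corner-gray over 11 cells = 5023  → 220.0836
row 2: Σ corner-gray over 11 cells = 5510  → 241.4216
row 3: Σ corner-gray over 11 cells = 6194  → 271.3911
row 4: Σ corner-gray over 11 cells = 6076  → 266.2210
row 5: Σ corner-gray over 11 cells = 6238  → 273.3190
row 6: Σ corner-gray over 11 cells = 6600  → 289.1801
row 7: Σ corner-gray over 11 cells = 6465  → 283.2651
row 8: Σ corner-gray over 11 cells = 6178  → 270.6901
row 9: Σ corner-gray over 11 cells = 5931  → 259.8678
row 10: Σ corner-gray over 11 cells = 6409  → 280.8114
row 11: Σ corner-gray over 11 cells = 6699  → 293.5178
row 12: Σ corner-gray over 11 cells = 6051  → 265.1256
Σ rows: total corner-gray = 78718  → 3449.0423 mm³


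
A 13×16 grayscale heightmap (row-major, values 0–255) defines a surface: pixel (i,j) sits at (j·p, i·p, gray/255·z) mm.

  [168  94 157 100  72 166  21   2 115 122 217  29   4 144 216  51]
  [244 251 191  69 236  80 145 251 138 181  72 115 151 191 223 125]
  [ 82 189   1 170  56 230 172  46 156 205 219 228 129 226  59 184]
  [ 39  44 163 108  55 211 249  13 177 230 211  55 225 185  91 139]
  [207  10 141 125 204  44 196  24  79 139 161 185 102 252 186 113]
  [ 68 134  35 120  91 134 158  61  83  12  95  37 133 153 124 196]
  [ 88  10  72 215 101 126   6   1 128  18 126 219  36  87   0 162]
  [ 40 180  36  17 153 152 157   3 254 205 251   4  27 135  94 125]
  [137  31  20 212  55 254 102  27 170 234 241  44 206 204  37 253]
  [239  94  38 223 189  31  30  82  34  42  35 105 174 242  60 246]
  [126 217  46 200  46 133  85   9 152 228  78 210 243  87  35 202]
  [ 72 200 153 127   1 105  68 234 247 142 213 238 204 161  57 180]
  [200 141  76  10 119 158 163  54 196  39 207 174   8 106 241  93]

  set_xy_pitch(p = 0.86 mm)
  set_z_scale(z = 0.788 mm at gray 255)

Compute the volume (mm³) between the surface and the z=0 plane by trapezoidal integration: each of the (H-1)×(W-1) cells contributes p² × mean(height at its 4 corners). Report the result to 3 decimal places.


52.338

height_mm = gray/255 × 0.788; cell vol = 0.86² × mean(4 corners)
unit = 0.86² × 0.788 / (4×255) = 0.000571377 mm³ per gray-sum
row 0: Σ corner-gray over 15 cells = 8094  → 4.6247
row 1: Σ corner-gray over 15 cells = 9395  → 5.3681
row 2: Σ corner-gray over 15 cells = 8650  → 4.9424
row 3: Σ corner-gray over 15 cells = 8228  → 4.7013
row 4: Σ corner-gray over 15 cells = 7020  → 4.0111
row 5: Σ corner-gray over 15 cells = 5544  → 3.1677
row 6: Σ corner-gray over 15 cells = 6041  → 3.4517
row 7: Σ corner-gray over 15 cells = 7565  → 4.3225
row 8: Σ corner-gray over 15 cells = 7307  → 4.1751
row 9: Σ corner-gray over 15 cells = 7109  → 4.0619
row 10: Σ corner-gray over 15 cells = 8418  → 4.8099
row 11: Σ corner-gray over 15 cells = 8229  → 4.7019
Σ rows: total corner-gray = 91600  → 52.3382 mm³


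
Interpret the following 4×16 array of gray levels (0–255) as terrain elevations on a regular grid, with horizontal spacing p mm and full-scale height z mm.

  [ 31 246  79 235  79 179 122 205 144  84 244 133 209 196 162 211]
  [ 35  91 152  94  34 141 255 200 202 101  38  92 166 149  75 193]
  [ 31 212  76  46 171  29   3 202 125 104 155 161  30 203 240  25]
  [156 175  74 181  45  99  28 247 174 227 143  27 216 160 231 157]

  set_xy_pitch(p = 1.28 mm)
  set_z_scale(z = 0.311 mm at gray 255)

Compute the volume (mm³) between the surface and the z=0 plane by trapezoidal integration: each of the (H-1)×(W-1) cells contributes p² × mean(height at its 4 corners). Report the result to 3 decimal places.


height_mm = gray/255 × 0.311; cell vol = 1.28² × mean(4 corners)
unit = 1.28² × 0.311 / (4×255) = 0.000499551 mm³ per gray-sum
row 0: Σ corner-gray over 15 cells = 8684  → 4.3381
row 1: Σ corner-gray over 15 cells = 7378  → 3.6857
row 2: Σ corner-gray over 15 cells = 7937  → 3.9649
Σ rows: total corner-gray = 23999  → 11.9887 mm³

11.989


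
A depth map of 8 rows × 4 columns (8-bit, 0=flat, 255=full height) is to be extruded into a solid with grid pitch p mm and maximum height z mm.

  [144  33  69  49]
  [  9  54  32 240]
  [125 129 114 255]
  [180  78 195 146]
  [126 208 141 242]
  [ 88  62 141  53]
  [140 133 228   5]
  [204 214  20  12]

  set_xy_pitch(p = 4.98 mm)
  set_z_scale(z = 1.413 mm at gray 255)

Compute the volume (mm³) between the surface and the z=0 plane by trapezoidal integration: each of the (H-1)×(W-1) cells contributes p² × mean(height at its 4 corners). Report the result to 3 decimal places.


height_mm = gray/255 × 1.413; cell vol = 4.98² × mean(4 corners)
unit = 4.98² × 1.413 / (4×255) = 0.0343558 mm³ per gray-sum
row 0: Σ corner-gray over 3 cells = 818  → 28.1031
row 1: Σ corner-gray over 3 cells = 1287  → 44.2160
row 2: Σ corner-gray over 3 cells = 1738  → 59.7105
row 3: Σ corner-gray over 3 cells = 1938  → 66.5816
row 4: Σ corner-gray over 3 cells = 1613  → 55.4160
row 5: Σ corner-gray over 3 cells = 1414  → 48.5792
row 6: Σ corner-gray over 3 cells = 1551  → 53.2859
Σ rows: total corner-gray = 10359  → 355.8922 mm³

355.892


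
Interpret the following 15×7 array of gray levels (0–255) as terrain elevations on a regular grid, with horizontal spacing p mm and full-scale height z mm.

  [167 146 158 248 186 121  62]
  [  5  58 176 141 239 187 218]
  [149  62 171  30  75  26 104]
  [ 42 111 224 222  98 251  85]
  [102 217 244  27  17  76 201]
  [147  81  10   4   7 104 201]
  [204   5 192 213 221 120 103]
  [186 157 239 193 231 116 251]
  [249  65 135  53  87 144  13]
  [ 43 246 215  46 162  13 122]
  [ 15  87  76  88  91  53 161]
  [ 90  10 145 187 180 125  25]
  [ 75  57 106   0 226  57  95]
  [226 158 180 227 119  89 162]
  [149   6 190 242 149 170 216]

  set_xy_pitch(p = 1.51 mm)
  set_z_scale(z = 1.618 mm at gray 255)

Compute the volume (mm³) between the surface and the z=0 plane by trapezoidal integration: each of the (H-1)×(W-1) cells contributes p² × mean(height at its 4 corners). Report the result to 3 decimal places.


height_mm = gray/255 × 1.618; cell vol = 1.51² × mean(4 corners)
unit = 1.51² × 1.618 / (4×255) = 0.00361686 mm³ per gray-sum
row 0: Σ corner-gray over 6 cells = 3772  → 13.6428
row 1: Σ corner-gray over 6 cells = 2806  → 10.1489
row 2: Σ corner-gray over 6 cells = 2920  → 10.5612
row 3: Σ corner-gray over 6 cells = 3404  → 12.3118
row 4: Σ corner-gray over 6 cells = 2225  → 8.0475
row 5: Σ corner-gray over 6 cells = 2569  → 9.2917
row 6: Σ corner-gray over 6 cells = 4118  → 14.8942
row 7: Σ corner-gray over 6 cells = 3539  → 12.8001
row 8: Σ corner-gray over 6 cells = 2759  → 9.9789
row 9: Σ corner-gray over 6 cells = 2495  → 9.0241
row 10: Σ corner-gray over 6 cells = 2375  → 8.5901
row 11: Σ corner-gray over 6 cells = 2471  → 8.9373
row 12: Σ corner-gray over 6 cells = 2996  → 10.8361
row 13: Σ corner-gray over 6 cells = 3813  → 13.7911
Σ rows: total corner-gray = 42262  → 152.8559 mm³

152.856


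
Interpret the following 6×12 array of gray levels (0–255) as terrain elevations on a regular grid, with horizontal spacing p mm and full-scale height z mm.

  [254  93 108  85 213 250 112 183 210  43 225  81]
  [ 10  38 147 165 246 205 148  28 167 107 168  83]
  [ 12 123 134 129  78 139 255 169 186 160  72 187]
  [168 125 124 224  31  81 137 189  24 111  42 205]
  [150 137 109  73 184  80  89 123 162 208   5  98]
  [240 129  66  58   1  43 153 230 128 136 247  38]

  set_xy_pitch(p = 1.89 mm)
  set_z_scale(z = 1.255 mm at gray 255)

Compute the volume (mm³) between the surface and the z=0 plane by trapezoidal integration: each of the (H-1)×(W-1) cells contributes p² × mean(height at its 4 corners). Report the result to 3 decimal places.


124.614

height_mm = gray/255 × 1.255; cell vol = 1.89² × mean(4 corners)
unit = 1.89² × 1.255 / (4×255) = 0.00439508 mm³ per gray-sum
row 0: Σ corner-gray over 11 cells = 6310  → 27.7330
row 1: Σ corner-gray over 11 cells = 6020  → 26.4584
row 2: Σ corner-gray over 11 cells = 5638  → 24.7795
row 3: Σ corner-gray over 11 cells = 5137  → 22.5775
row 4: Σ corner-gray over 11 cells = 5248  → 23.0654
Σ rows: total corner-gray = 28353  → 124.6138 mm³


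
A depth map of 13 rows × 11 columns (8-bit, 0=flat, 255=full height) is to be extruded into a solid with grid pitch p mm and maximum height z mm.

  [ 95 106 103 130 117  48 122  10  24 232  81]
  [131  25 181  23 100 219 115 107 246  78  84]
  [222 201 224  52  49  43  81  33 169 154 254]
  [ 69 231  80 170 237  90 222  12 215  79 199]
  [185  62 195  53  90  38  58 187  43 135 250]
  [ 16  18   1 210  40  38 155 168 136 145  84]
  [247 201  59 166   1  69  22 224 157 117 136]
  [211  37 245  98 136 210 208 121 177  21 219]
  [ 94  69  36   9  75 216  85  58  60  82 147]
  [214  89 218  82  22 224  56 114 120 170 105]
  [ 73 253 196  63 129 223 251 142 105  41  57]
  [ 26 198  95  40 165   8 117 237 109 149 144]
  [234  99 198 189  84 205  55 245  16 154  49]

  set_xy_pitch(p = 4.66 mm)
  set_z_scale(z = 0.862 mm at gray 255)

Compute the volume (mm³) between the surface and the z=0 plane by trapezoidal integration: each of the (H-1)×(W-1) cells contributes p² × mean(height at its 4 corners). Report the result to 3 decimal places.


1068.057

height_mm = gray/255 × 0.862; cell vol = 4.66² × mean(4 corners)
unit = 4.66² × 0.862 / (4×255) = 0.0183518 mm³ per gray-sum
row 0: Σ corner-gray over 10 cells = 4363  → 80.0690
row 1: Σ corner-gray over 10 cells = 4891  → 89.7587
row 2: Σ corner-gray over 10 cells = 5428  → 99.6136
row 3: Σ corner-gray over 10 cells = 5097  → 93.5392
row 4: Σ corner-gray over 10 cells = 4079  → 74.8570
row 5: Σ corner-gray over 10 cells = 4337  → 79.5918
row 6: Σ corner-gray over 10 cells = 5351  → 98.2005
row 7: Σ corner-gray over 10 cells = 4557  → 83.6292
row 8: Σ corner-gray over 10 cells = 4130  → 75.7930
row 9: Σ corner-gray over 10 cells = 5445  → 99.9256
row 10: Σ corner-gray over 10 cells = 5342  → 98.0354
row 11: Σ corner-gray over 10 cells = 5179  → 95.0440
Σ rows: total corner-gray = 58199  → 1068.0570 mm³


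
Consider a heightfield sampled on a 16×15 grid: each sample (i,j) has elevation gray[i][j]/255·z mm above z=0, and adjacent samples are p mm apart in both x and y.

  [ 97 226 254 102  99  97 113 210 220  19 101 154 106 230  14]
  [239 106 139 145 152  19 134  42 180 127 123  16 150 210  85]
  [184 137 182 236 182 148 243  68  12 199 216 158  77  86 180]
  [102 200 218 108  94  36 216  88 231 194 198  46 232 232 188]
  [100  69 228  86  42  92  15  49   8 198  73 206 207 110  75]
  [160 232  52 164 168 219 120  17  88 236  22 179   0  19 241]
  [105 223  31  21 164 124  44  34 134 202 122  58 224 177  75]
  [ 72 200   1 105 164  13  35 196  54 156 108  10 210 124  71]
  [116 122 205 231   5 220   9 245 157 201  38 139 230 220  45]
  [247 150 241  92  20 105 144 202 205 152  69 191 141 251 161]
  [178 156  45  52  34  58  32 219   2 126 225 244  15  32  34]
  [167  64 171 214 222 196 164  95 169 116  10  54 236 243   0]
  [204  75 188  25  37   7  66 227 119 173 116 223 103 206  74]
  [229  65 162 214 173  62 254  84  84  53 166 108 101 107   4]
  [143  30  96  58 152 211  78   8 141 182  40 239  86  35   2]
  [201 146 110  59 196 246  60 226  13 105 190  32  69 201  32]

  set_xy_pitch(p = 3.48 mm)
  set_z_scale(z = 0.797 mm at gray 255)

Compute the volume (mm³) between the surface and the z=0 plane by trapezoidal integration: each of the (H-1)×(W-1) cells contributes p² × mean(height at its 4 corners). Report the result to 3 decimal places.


height_mm = gray/255 × 0.797; cell vol = 3.48² × mean(4 corners)
unit = 3.48² × 0.797 / (4×255) = 0.00946273 mm³ per gray-sum
row 0: Σ corner-gray over 14 cells = 7383  → 69.8634
row 1: Σ corner-gray over 14 cells = 7662  → 72.5035
row 2: Σ corner-gray over 14 cells = 8728  → 82.5907
row 3: Σ corner-gray over 14 cells = 7417  → 70.1851
row 4: Σ corner-gray over 14 cells = 6374  → 60.3155
row 5: Σ corner-gray over 14 cells = 6729  → 63.6747
row 6: Σ corner-gray over 14 cells = 6191  → 58.5838
row 7: Σ corner-gray over 14 cells = 7100  → 67.1854
row 8: Σ corner-gray over 14 cells = 8539  → 80.8023
row 9: Σ corner-gray over 14 cells = 7026  → 66.4852
row 10: Σ corner-gray over 14 cells = 6767  → 64.0343
row 11: Σ corner-gray over 14 cells = 7483  → 70.8096
row 12: Σ corner-gray over 14 cells = 6907  → 65.3591
row 13: Σ corner-gray over 14 cells = 6356  → 60.1451
row 14: Σ corner-gray over 14 cells = 6396  → 60.5236
Σ rows: total corner-gray = 107058  → 1013.0614 mm³

1013.061


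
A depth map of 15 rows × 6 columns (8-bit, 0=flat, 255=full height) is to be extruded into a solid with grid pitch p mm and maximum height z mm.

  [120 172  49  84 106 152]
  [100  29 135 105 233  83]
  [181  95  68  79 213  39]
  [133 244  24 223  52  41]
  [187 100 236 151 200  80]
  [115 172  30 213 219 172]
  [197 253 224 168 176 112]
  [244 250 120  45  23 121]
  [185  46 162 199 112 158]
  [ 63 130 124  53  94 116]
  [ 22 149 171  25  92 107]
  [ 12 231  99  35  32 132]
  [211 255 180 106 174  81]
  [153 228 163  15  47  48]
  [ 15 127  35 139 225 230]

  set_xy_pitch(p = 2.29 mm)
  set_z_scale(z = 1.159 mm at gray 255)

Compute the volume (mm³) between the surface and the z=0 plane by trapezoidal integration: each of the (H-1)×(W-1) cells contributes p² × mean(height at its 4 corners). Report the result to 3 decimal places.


height_mm = gray/255 × 1.159; cell vol = 2.29² × mean(4 corners)
unit = 2.29² × 1.159 / (4×255) = 0.00595874 mm³ per gray-sum
row 0: Σ corner-gray over 5 cells = 2281  → 13.5919
row 1: Σ corner-gray over 5 cells = 2317  → 13.8064
row 2: Σ corner-gray over 5 cells = 2390  → 14.2414
row 3: Σ corner-gray over 5 cells = 2901  → 17.2863
row 4: Σ corner-gray over 5 cells = 3196  → 19.0441
row 5: Σ corner-gray over 5 cells = 3506  → 20.8913
row 6: Σ corner-gray over 5 cells = 3192  → 19.0203
row 7: Σ corner-gray over 5 cells = 2622  → 15.6238
row 8: Σ corner-gray over 5 cells = 2362  → 14.0745
row 9: Σ corner-gray over 5 cells = 1984  → 11.8221
row 10: Σ corner-gray over 5 cells = 1941  → 11.5659
row 11: Σ corner-gray over 5 cells = 2660  → 15.8502
row 12: Σ corner-gray over 5 cells = 2829  → 16.8573
row 13: Σ corner-gray over 5 cells = 2404  → 14.3248
Σ rows: total corner-gray = 36585  → 218.0004 mm³

218.000
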